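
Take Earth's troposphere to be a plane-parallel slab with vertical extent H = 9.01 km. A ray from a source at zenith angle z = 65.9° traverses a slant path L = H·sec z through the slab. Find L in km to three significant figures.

22.1 km

sec z = 1/cos 65.9° = 2.4490.
L = 9.01 × 2.4490 = 22.065 km.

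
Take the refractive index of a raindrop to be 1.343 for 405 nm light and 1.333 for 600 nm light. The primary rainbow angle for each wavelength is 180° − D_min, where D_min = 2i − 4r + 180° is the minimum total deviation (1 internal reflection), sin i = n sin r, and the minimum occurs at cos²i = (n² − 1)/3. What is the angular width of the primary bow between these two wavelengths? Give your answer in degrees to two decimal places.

At 405 nm (n = 1.343): cos²i = 0.26788 → i = 58.830°, r = 39.577°, D_min = 139.354°, rainbow angle = 40.646°.
At 600 nm (n = 1.333): cos²i = 0.25896 → i = 59.410°, r = 40.225°, D_min = 137.922°, rainbow angle = 42.078°.
Angular width = |40.646° − 42.078°| = 1.432°.

1.43°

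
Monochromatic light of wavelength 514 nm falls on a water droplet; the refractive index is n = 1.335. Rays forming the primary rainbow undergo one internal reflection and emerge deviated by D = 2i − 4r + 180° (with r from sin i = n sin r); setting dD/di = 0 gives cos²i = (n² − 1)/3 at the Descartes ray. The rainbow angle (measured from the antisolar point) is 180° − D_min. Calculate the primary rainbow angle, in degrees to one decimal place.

41.8°

cos²i = (1.78222 − 1)/3 = 0.26074; i = arccos(0.51063) = 59.294°.
sin r = sin 59.294°/1.335 = 0.64405; r = 40.094°.
D_min = 2·59.294° − 4·40.094° + 180° = 138.212°.
Rainbow angle = 180° − D_min = 41.788°.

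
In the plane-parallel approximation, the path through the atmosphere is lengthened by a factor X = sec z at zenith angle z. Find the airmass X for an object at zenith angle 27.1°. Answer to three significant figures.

X = sec z = 1/cos 27.1° = 1/0.8902 = 1.1233.

1.12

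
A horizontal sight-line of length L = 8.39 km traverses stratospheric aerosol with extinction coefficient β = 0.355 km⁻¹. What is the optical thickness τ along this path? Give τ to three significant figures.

τ = β·L = 0.355 × 8.39 = 2.9785.

2.98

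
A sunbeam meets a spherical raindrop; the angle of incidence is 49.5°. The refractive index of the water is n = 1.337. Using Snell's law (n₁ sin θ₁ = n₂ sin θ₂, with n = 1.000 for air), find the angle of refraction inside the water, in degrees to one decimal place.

34.7°

Snell: sin θ_r = sin θ_i / n = sin 49.5° / 1.337 = 0.7604 / 1.337 = 0.5687.
θ_r = arcsin(0.5687) = 34.66°.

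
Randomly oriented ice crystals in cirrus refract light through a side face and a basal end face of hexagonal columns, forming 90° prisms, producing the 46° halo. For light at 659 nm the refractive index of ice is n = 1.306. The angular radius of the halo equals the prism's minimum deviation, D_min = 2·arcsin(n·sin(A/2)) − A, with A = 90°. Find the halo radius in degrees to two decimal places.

44.88°

n·sin(A/2) = 1.306 × sin 45° = 1.306 × 0.7071 = 0.9235.
D_min = 2·arcsin(0.9235) − 90° = 2 × 67.440° − 90° = 44.881°.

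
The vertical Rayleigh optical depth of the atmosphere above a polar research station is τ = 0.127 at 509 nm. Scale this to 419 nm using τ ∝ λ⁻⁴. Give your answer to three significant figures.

0.277

τ(419 nm) = τ(509 nm) × (509/419)⁴ = 0.127 × (1.2148)⁴ = 0.127 × 2.1778 = 0.2766.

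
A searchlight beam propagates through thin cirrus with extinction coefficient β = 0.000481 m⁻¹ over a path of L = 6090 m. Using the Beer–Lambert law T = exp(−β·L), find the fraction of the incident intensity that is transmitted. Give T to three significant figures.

0.0534

τ = β·L = 0.000481 × 6090 = 2.9293.
T = exp(−2.9293) = 0.0534.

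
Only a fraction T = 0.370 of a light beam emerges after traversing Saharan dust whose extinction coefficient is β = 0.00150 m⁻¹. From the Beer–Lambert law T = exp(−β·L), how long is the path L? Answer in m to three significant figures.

663 m

Beer–Lambert: T = exp(−βL) ⇒ L = −ln(T)/β = −ln(0.370)/0.00150 = 0.9943/0.00150 = 662.8 m.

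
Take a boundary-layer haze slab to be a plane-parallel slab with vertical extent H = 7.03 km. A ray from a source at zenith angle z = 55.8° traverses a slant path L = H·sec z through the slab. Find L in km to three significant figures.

sec z = 1/cos 55.8° = 1.7791.
L = 7.03 × 1.7791 = 12.507 km.

12.5 km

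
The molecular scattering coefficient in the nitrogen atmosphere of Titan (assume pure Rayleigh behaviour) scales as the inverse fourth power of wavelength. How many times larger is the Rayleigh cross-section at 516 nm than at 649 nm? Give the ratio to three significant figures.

Rayleigh scattering ∝ λ⁻⁴, so the ratio of coefficients is the inverse fourth power of the wavelength ratio.
σ(516)/σ(649) = (649/516)⁴ = (1.2578)⁴ = 2.503.

2.50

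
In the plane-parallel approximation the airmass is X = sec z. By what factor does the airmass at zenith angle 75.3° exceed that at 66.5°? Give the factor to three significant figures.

X(75.3°)/X(66.5°) = sec 75.3° / sec 66.5° = cos 66.5° / cos 75.3° = 0.3987/0.2538 = 1.5714.

1.57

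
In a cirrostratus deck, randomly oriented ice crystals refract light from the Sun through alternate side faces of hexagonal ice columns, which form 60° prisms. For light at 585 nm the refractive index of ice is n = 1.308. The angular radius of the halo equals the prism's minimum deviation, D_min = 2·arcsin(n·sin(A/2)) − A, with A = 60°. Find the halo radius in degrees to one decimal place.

21.7°

n·sin(A/2) = 1.308 × sin 30° = 1.308 × 0.5000 = 0.6540.
D_min = 2·arcsin(0.6540) − 60° = 2 × 40.844° − 60° = 21.688°.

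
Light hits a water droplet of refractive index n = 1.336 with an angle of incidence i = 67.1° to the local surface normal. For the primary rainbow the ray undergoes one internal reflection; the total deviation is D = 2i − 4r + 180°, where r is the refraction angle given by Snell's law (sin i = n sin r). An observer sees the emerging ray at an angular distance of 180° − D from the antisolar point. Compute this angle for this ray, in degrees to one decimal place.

40.2°

sin r = sin 67.1° / 1.336 = 0.9212/1.336 = 0.6895; r = 43.59°.
D = 2·67.1° − 4·43.59° + 180° = 134.20° − 174.37° + 180° = 139.83°.
Angle from antisolar point = 180° − D = 40.17°.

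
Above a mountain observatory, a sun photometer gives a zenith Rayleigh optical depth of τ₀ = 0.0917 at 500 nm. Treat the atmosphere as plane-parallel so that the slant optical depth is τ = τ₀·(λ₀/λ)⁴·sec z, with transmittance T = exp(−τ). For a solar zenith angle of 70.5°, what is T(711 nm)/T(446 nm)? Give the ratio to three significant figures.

1.44

Airmass: sec 70.5° = 2.9957.
τ(711 nm) = 0.0917 × (500/711)⁴ × 2.9957 = 0.0917 × 0.2446 × 2.9957 = 0.0672.
τ(446 nm) = 0.0917 × (500/446)⁴ × 2.9957 = 0.0917 × 1.5796 × 2.9957 = 0.4339.
T(711)/T(446) = exp(τ_B − τ_A) = exp(0.3667) = 1.4430.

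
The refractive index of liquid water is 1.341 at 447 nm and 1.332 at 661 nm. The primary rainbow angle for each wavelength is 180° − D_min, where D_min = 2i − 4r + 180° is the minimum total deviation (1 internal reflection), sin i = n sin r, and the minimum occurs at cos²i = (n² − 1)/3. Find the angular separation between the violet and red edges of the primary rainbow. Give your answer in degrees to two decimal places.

At 447 nm (n = 1.341): cos²i = 0.26609 → i = 58.946°, r = 39.705°, D_min = 139.071°, rainbow angle = 40.929°.
At 661 nm (n = 1.332): cos²i = 0.25807 → i = 59.469°, r = 40.290°, D_min = 137.776°, rainbow angle = 42.224°.
Angular width = |40.929° − 42.224°| = 1.295°.

1.29°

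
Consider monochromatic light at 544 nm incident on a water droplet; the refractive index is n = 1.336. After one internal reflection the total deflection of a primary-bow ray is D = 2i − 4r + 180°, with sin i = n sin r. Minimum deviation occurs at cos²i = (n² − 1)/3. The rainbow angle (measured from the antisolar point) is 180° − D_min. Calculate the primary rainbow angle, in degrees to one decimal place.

41.6°

cos²i = (1.78490 − 1)/3 = 0.26163; i = arccos(0.51150) = 59.236°.
sin r = sin 59.236°/1.336 = 0.64318; r = 40.029°.
D_min = 2·59.236° − 4·40.029° + 180° = 138.356°.
Rainbow angle = 180° − D_min = 41.644°.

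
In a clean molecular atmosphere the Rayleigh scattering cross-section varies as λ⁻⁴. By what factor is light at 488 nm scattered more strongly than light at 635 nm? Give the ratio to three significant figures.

Rayleigh scattering ∝ λ⁻⁴, so the ratio of coefficients is the inverse fourth power of the wavelength ratio.
σ(488)/σ(635) = (635/488)⁴ = (1.3012)⁴ = 2.867.

2.87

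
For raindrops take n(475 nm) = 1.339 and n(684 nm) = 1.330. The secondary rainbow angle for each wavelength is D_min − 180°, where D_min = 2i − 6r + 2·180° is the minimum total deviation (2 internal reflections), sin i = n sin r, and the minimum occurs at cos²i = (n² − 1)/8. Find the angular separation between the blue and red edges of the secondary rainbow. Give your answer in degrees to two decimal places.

At 475 nm (n = 1.339): cos²i = 0.09912 → i = 71.650°, r = 45.141°, D_min = 232.451°, rainbow angle = 52.451°.
At 684 nm (n = 1.330): cos²i = 0.09611 → i = 71.940°, r = 45.630°, D_min = 230.101°, rainbow angle = 50.101°.
Angular width = |52.451° − 50.101°| = 2.350°.

2.35°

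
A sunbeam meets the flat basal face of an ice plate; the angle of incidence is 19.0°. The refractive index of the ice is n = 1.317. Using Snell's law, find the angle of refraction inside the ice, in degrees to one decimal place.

14.3°

Snell: sin θ_r = sin θ_i / n = sin 19.0° / 1.317 = 0.3256 / 1.317 = 0.2472.
θ_r = arcsin(0.2472) = 14.31°.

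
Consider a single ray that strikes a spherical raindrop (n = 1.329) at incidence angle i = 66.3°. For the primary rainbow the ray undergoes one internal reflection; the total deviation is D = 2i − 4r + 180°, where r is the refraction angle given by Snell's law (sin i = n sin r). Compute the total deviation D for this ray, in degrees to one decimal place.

sin r = sin 66.3° / 1.329 = 0.9157/1.329 = 0.6890; r = 43.55°.
D = 2·66.3° − 4·43.55° + 180° = 132.60° − 174.20° + 180° = 138.40°.

138.4°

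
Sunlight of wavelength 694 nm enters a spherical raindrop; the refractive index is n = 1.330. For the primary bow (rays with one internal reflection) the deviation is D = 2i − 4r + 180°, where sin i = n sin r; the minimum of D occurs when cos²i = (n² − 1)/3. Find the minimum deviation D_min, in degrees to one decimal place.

137.5°

cos²i = (1.76890 − 1)/3 = 0.25630; i = arccos(0.50626) = 59.585°.
sin r = sin 59.585°/1.330 = 0.64841; r = 40.422°.
D_min = 2·59.585° − 4·40.422° + 180° = 137.484°.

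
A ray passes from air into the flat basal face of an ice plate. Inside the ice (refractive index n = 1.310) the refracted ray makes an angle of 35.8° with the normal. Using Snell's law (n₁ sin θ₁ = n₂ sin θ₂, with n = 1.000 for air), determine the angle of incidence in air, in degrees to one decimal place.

50.0°

Snell: sin θ_i = n · sin θ_r = 1.310 × sin 35.8° = 1.310 × 0.5850 = 0.7663.
θ_i = arcsin(0.7663) = 50.02°.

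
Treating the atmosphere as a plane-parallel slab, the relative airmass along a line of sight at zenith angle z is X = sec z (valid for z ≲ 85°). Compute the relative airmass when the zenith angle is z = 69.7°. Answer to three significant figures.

2.88

X = sec z = 1/cos 69.7° = 1/0.3469 = 2.8824.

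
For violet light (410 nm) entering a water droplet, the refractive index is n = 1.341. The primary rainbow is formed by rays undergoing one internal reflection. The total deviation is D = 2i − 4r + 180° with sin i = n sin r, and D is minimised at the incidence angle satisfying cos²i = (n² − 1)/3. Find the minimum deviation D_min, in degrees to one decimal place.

cos²i = (1.79828 − 1)/3 = 0.26609; i = arccos(0.51584) = 58.946°.
sin r = sin 58.946°/1.341 = 0.63884; r = 39.705°.
D_min = 2·58.946° − 4·39.705° + 180° = 139.071°.

139.1°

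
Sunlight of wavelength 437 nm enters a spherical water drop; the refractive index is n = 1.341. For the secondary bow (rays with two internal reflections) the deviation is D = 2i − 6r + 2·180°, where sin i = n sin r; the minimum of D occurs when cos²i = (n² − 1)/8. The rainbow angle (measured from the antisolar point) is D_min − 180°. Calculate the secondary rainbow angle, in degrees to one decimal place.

cos²i = (1.79828 − 1)/8 = 0.09979; i = arccos(0.31589) = 71.586°.
sin r = sin 71.586°/1.341 = 0.70753; r = 45.034°.
D_min = 2·71.586° − 6·45.034° + 360° = 232.966°.
Rainbow angle = D_min − 180° = 52.966°.

53.0°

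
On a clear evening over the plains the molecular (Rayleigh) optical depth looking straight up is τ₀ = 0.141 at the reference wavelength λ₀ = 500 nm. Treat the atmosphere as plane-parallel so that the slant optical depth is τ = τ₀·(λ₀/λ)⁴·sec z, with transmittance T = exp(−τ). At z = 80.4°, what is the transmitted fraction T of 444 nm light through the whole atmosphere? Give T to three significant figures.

0.257

sec 80.4° = 5.9963.
τ = 0.141 × (500/444)⁴ × 5.9963 = 0.141 × 1.6082 × 5.9963 = 1.3597.
T = exp(−1.3597) = 0.2567.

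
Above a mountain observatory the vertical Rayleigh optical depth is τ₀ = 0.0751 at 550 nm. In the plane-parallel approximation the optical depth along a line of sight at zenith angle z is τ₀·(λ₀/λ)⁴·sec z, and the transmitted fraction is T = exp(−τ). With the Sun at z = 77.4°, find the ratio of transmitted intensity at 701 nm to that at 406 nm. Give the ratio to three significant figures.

2.80

Airmass: sec 77.4° = 4.5841.
τ(701 nm) = 0.0751 × (550/701)⁴ × 4.5841 = 0.0751 × 0.3789 × 4.5841 = 0.1305.
τ(406 nm) = 0.0751 × (550/406)⁴ × 4.5841 = 0.0751 × 3.3678 × 4.5841 = 1.1594.
T(701)/T(406) = exp(τ_B − τ_A) = exp(1.0290) = 2.7982.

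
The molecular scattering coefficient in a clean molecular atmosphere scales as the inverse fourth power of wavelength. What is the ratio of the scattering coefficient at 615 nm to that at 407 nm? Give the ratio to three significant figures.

Rayleigh scattering ∝ λ⁻⁴, so the ratio of coefficients is the inverse fourth power of the wavelength ratio.
σ(615)/σ(407) = (407/615)⁴ = (0.6618)⁴ = 0.1918.

0.192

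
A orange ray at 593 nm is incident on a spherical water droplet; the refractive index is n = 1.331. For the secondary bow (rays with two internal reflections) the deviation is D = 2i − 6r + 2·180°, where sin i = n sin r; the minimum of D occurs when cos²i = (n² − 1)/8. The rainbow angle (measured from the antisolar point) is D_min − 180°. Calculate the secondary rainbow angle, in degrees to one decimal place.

50.4°

cos²i = (1.77156 − 1)/8 = 0.09645; i = arccos(0.31056) = 71.907°.
sin r = sin 71.907°/1.331 = 0.71417; r = 45.575°.
D_min = 2·71.907° − 6·45.575° + 360° = 230.365°.
Rainbow angle = D_min − 180° = 50.365°.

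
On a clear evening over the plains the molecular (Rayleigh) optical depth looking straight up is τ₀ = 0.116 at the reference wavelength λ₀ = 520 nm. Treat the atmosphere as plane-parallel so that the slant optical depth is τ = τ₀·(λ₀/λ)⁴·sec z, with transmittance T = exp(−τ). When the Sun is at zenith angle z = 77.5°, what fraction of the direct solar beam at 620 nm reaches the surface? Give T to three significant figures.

0.767

sec 77.5° = 4.6202.
τ = 0.116 × (520/620)⁴ × 4.6202 = 0.116 × 0.4948 × 4.6202 = 0.2652.
T = exp(−0.2652) = 0.7671.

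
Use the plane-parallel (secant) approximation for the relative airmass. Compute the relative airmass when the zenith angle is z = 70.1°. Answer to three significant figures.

X = sec z = 1/cos 70.1° = 1/0.3404 = 2.9379.

2.94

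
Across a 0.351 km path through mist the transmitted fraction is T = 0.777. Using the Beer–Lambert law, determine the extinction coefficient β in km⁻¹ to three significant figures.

0.719 km⁻¹

Beer–Lambert: T = exp(−βL) ⇒ β = −ln(T)/L = −ln(0.777)/0.351 = 0.2523/0.351 = 0.7188 km⁻¹.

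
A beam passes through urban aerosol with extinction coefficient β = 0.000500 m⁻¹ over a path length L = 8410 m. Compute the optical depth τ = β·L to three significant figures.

4.21

τ = β·L = 0.000500 × 8410 = 4.2050.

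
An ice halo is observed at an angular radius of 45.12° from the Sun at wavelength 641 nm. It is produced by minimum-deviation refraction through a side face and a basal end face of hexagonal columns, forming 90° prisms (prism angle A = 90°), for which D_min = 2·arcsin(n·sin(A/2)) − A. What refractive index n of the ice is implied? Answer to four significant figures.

Rearranging: n = sin((D_min + A)/2) / sin(A/2).
(D_min + A)/2 = (45.12° + 90°)/2 = 67.560°.
n = sin 67.560° / sin 45° = 0.9243 / 0.7071 = 1.3071.

1.307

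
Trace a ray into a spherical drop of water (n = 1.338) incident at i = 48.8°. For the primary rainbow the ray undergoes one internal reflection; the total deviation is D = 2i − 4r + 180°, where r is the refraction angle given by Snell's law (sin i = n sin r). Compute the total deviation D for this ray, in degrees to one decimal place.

sin r = sin 48.8° / 1.338 = 0.7524/1.338 = 0.5623; r = 34.22°.
D = 2·48.8° − 4·34.22° + 180° = 97.60° − 136.87° + 180° = 140.73°.

140.7°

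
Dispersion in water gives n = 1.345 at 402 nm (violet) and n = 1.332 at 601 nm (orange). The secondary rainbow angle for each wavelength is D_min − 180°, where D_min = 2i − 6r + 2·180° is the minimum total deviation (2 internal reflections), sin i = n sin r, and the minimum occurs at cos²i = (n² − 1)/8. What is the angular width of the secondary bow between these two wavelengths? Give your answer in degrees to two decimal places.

3.36°

At 402 nm (n = 1.345): cos²i = 0.10113 → i = 71.458°, r = 44.821°, D_min = 233.987°, rainbow angle = 53.987°.
At 601 nm (n = 1.332): cos²i = 0.09678 → i = 71.875°, r = 45.520°, D_min = 230.628°, rainbow angle = 50.628°.
Angular width = |53.987° − 50.628°| = 3.359°.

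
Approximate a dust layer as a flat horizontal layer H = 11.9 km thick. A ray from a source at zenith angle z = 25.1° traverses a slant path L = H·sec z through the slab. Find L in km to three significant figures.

sec z = 1/cos 25.1° = 1.1043.
L = 11.9 × 1.1043 = 13.141 km.

13.1 km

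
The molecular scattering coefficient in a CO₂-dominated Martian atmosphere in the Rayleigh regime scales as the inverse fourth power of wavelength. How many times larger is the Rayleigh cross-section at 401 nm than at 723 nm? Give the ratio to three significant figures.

Rayleigh scattering ∝ λ⁻⁴, so the ratio of coefficients is the inverse fourth power of the wavelength ratio.
σ(401)/σ(723) = (723/401)⁴ = (1.8030)⁴ = 10.57.

10.6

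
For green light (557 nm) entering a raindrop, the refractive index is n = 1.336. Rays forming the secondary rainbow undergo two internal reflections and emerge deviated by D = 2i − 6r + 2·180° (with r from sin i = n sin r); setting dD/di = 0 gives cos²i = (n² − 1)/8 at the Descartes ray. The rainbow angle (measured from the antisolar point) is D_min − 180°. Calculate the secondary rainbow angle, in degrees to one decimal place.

51.7°

cos²i = (1.78490 − 1)/8 = 0.09811; i = arccos(0.31323) = 71.746°.
sin r = sin 71.746°/1.336 = 0.71084; r = 45.303°.
D_min = 2·71.746° − 6·45.303° + 360° = 231.674°.
Rainbow angle = D_min − 180° = 51.674°.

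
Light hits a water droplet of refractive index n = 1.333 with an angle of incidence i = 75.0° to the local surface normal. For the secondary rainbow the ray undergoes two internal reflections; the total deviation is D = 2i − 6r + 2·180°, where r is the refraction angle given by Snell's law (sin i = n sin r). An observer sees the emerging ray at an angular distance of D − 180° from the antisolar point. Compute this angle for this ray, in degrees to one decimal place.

sin r = sin 75.0° / 1.333 = 0.9659/1.333 = 0.7246; r = 46.44°.
D = 2·75.0° − 6·46.44° + 2·180° = 150.00° − 278.63° + 360° = 231.37°.
Angle from antisolar point = D − 180° = 51.37°.

51.4°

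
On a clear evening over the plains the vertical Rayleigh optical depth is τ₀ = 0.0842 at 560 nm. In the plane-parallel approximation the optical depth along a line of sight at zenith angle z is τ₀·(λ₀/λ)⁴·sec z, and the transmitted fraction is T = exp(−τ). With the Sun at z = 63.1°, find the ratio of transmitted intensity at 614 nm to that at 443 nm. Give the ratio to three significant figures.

1.41

Airmass: sec 63.1° = 2.2103.
τ(614 nm) = 0.0842 × (560/614)⁴ × 2.2103 = 0.0842 × 0.6920 × 2.2103 = 0.1288.
τ(443 nm) = 0.0842 × (560/443)⁴ × 2.2103 = 0.0842 × 2.5535 × 2.2103 = 0.4752.
T(614)/T(443) = exp(τ_B − τ_A) = exp(0.3464) = 1.4140.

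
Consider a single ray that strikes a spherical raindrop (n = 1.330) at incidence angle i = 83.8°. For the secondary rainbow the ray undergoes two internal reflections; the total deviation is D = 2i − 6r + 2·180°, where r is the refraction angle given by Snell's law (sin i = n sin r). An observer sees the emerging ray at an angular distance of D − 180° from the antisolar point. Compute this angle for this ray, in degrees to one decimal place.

sin r = sin 83.8° / 1.330 = 0.9942/1.330 = 0.7475; r = 48.37°.
D = 2·83.8° − 6·48.37° + 2·180° = 167.60° − 290.24° + 360° = 237.36°.
Angle from antisolar point = D − 180° = 57.36°.

57.4°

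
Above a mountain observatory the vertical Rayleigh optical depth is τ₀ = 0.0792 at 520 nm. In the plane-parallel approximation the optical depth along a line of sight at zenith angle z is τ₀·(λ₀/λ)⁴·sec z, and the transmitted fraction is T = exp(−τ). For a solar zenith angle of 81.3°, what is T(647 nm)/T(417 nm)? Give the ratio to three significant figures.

Airmass: sec 81.3° = 6.6111.
τ(647 nm) = 0.0792 × (520/647)⁴ × 6.6111 = 0.0792 × 0.4172 × 6.6111 = 0.2185.
τ(417 nm) = 0.0792 × (520/417)⁴ × 6.6111 = 0.0792 × 2.4181 × 6.6111 = 1.2661.
T(647)/T(417) = exp(τ_B − τ_A) = exp(1.0476) = 2.8509.

2.85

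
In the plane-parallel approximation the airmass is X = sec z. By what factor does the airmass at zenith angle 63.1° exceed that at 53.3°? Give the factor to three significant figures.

1.32

X(63.1°)/X(53.3°) = sec 63.1° / sec 53.3° = cos 53.3° / cos 63.1° = 0.5976/0.4524 = 1.3209.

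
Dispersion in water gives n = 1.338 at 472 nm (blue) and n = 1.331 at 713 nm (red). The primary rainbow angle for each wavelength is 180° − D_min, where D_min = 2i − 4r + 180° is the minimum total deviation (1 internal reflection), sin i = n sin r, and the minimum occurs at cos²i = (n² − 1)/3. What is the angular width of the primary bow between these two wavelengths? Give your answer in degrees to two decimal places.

1.01°

At 472 nm (n = 1.338): cos²i = 0.26341 → i = 59.120°, r = 39.899°, D_min = 138.643°, rainbow angle = 41.357°.
At 713 nm (n = 1.331): cos²i = 0.25719 → i = 59.527°, r = 40.356°, D_min = 137.630°, rainbow angle = 42.370°.
Angular width = |41.357° − 42.370°| = 1.013°.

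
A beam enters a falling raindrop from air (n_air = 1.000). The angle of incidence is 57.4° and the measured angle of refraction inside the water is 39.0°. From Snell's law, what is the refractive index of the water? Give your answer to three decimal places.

n = sin θ_i / sin θ_r = sin 57.4° / sin 39.0° = 0.8425 / 0.6293 = 1.3387.

1.339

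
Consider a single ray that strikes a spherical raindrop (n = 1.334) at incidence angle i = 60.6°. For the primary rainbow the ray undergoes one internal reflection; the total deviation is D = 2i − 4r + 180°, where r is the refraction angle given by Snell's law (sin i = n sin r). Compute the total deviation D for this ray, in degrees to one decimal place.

138.1°

sin r = sin 60.6° / 1.334 = 0.8712/1.334 = 0.6531; r = 40.77°.
D = 2·60.6° − 4·40.77° + 180° = 121.20° − 163.10° + 180° = 138.10°.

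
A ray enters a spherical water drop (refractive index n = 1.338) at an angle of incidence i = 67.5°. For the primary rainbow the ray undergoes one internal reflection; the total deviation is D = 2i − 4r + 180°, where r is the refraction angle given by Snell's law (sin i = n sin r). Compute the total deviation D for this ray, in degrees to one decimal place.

140.3°

sin r = sin 67.5° / 1.338 = 0.9239/1.338 = 0.6905; r = 43.67°.
D = 2·67.5° − 4·43.67° + 180° = 135.00° − 174.68° + 180° = 140.32°.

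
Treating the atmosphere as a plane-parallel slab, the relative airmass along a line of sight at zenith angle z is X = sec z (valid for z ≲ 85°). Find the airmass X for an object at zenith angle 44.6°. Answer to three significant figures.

X = sec z = 1/cos 44.6° = 1/0.7120 = 1.4044.

1.40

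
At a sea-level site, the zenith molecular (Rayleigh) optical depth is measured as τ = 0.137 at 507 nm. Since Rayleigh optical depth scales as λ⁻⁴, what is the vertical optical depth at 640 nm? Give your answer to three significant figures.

0.0540

τ(640 nm) = τ(507 nm) × (507/640)⁴ = 0.137 × (0.7922)⁴ = 0.137 × 0.3938 = 0.0540.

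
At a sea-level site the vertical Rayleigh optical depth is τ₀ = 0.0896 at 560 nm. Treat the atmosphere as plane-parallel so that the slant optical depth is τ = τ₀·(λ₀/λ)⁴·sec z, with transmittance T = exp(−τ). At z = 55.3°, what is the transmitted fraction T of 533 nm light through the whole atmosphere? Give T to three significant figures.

sec 55.3° = 1.7566.
τ = 0.0896 × (560/533)⁴ × 1.7566 = 0.0896 × 1.2185 × 1.7566 = 0.1918.
T = exp(−0.1918) = 0.8255.

0.825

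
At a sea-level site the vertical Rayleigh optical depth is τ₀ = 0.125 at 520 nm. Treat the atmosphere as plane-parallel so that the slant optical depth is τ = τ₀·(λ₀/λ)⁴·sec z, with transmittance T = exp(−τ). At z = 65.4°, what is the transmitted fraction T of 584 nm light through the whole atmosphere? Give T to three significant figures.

0.828

sec 65.4° = 2.4022.
τ = 0.125 × (520/584)⁴ × 2.4022 = 0.125 × 0.6286 × 2.4022 = 0.1887.
T = exp(−0.1887) = 0.8280.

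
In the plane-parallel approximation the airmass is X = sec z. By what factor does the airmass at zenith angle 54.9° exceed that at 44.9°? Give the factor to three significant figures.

1.23

X(54.9°)/X(44.9°) = sec 54.9° / sec 44.9° = cos 44.9° / cos 54.9° = 0.7083/0.5750 = 1.2319.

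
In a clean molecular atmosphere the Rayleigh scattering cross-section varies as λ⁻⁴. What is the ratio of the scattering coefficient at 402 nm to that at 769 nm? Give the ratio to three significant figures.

Rayleigh scattering ∝ λ⁻⁴, so the ratio of coefficients is the inverse fourth power of the wavelength ratio.
σ(402)/σ(769) = (769/402)⁴ = (1.9129)⁴ = 13.39.

13.4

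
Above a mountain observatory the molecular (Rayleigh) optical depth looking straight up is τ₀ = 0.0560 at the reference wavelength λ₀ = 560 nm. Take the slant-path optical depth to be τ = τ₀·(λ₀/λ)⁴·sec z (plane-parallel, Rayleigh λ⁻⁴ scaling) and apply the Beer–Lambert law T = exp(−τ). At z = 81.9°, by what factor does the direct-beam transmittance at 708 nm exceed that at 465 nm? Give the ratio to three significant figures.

Airmass: sec 81.9° = 7.0972.
τ(708 nm) = 0.0560 × (560/708)⁴ × 7.0972 = 0.0560 × 0.3914 × 7.0972 = 0.1556.
τ(465 nm) = 0.0560 × (560/465)⁴ × 7.0972 = 0.0560 × 2.1035 × 7.0972 = 0.8360.
T(708)/T(465) = exp(τ_B − τ_A) = exp(0.6805) = 1.9748.

1.97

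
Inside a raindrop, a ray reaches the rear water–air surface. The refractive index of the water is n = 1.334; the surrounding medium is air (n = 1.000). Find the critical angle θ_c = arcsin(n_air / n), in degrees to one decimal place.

sin θ_c = n_air / n = 1.000 / 1.334 = 0.7496.
θ_c = arcsin(0.7496) = 48.56°.

48.6°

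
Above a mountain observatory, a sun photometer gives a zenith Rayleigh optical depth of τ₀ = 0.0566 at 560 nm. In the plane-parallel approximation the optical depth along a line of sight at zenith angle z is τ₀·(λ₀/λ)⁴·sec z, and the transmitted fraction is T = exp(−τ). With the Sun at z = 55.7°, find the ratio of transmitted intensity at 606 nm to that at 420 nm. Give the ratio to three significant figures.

1.28

Airmass: sec 55.7° = 1.7745.
τ(606 nm) = 0.0566 × (560/606)⁴ × 1.7745 = 0.0566 × 0.7292 × 1.7745 = 0.0732.
τ(420 nm) = 0.0566 × (560/420)⁴ × 1.7745 = 0.0566 × 3.1605 × 1.7745 = 0.3174.
T(606)/T(420) = exp(τ_B − τ_A) = exp(0.2442) = 1.2766.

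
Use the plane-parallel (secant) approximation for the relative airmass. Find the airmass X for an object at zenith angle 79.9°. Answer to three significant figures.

X = sec z = 1/cos 79.9° = 1/0.1754 = 5.7023.

5.70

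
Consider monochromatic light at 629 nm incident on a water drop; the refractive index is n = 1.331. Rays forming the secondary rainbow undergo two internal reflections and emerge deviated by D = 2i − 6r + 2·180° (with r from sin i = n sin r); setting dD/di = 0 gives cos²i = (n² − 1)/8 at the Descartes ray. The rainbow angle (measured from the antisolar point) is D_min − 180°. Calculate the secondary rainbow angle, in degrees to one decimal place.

50.4°

cos²i = (1.77156 − 1)/8 = 0.09645; i = arccos(0.31056) = 71.907°.
sin r = sin 71.907°/1.331 = 0.71417; r = 45.575°.
D_min = 2·71.907° − 6·45.575° + 360° = 230.365°.
Rainbow angle = D_min − 180° = 50.365°.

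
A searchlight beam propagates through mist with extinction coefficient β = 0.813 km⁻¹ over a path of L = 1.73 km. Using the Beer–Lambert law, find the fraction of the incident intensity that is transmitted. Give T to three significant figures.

0.245

τ = β·L = 0.813 × 1.73 = 1.4065.
T = exp(−1.4065) = 0.2450.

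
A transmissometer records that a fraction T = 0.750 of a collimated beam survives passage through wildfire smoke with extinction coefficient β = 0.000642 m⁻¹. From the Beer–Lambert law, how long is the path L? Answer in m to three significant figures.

Beer–Lambert: T = exp(−βL) ⇒ L = −ln(T)/β = −ln(0.750)/0.000642 = 0.2877/0.000642 = 448.1 m.

448 m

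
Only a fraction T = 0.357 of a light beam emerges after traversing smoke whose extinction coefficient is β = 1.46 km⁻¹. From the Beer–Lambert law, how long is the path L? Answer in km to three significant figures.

Beer–Lambert: T = exp(−βL) ⇒ L = −ln(T)/β = −ln(0.357)/1.46 = 1.0300/1.46 = 0.7055 km.

0.705 km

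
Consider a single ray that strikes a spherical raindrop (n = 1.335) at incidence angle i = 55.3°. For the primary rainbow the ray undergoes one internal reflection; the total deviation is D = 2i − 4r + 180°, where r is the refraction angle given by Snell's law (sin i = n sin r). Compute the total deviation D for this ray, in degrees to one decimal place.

sin r = sin 55.3° / 1.335 = 0.8221/1.335 = 0.6158; r = 38.01°.
D = 2·55.3° − 4·38.01° + 180° = 110.60° − 152.05° + 180° = 138.55°.

138.5°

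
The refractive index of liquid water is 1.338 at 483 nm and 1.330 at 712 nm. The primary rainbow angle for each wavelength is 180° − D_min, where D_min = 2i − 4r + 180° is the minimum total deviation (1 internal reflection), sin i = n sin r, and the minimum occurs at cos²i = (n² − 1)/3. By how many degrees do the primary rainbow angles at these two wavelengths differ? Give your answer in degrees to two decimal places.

At 483 nm (n = 1.338): cos²i = 0.26341 → i = 59.120°, r = 39.899°, D_min = 138.643°, rainbow angle = 41.357°.
At 712 nm (n = 1.330): cos²i = 0.25630 → i = 59.585°, r = 40.422°, D_min = 137.484°, rainbow angle = 42.516°.
Angular width = |41.357° − 42.516°| = 1.160°.

1.16°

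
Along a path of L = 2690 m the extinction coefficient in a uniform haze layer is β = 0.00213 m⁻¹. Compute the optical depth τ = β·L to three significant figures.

5.73

τ = β·L = 0.00213 × 2690 = 5.7297.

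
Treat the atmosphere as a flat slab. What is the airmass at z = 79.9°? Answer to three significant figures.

5.70

X = sec z = 1/cos 79.9° = 1/0.1754 = 5.7023.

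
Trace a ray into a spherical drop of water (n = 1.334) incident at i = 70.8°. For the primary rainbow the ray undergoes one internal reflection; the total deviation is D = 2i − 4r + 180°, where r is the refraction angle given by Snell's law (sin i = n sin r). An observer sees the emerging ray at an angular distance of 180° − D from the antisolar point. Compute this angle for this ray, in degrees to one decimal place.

38.7°

sin r = sin 70.8° / 1.334 = 0.9444/1.334 = 0.7079; r = 45.07°.
D = 2·70.8° − 4·45.07° + 180° = 141.60° − 180.27° + 180° = 141.33°.
Angle from antisolar point = 180° − D = 38.67°.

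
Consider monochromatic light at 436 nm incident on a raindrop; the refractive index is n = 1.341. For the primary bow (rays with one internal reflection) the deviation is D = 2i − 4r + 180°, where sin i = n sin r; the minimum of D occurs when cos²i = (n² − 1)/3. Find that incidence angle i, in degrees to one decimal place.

cos²i = (1.341² − 1)/3 = (1.79828 − 1)/3 = 0.26609.
cos i = 0.51584, so i = 58.946°.

58.9°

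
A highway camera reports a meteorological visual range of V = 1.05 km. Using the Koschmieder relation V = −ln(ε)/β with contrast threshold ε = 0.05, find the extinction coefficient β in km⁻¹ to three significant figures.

β = −ln(0.05) / V = 2.996 / 1.05 = 2.8531 km⁻¹.

2.85 km⁻¹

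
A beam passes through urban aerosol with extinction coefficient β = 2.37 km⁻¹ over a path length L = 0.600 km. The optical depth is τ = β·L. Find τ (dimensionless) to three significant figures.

τ = β·L = 2.37 × 0.600 = 1.4220.

1.42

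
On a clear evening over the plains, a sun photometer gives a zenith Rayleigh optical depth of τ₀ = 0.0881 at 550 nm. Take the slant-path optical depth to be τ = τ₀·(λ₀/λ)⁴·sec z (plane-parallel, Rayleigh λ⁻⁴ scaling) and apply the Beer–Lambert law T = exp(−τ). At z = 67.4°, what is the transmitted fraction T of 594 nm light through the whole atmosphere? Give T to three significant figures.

0.845

sec 67.4° = 2.6022.
τ = 0.0881 × (550/594)⁴ × 2.6022 = 0.0881 × 0.7350 × 2.6022 = 0.1685.
T = exp(−0.1685) = 0.8449.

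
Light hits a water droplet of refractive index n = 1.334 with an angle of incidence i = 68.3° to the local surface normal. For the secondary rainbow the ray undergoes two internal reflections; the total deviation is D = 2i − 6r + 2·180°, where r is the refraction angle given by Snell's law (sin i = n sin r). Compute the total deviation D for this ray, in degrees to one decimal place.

231.7°

sin r = sin 68.3° / 1.334 = 0.9291/1.334 = 0.6965; r = 44.15°.
D = 2·68.3° − 6·44.15° + 2·180° = 136.60° − 264.88° + 360° = 231.72°.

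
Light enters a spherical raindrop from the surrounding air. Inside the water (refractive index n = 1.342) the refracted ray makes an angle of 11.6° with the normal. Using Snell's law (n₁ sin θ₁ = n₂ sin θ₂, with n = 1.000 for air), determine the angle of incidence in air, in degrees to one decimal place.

Snell: sin θ_i = n · sin θ_r = 1.342 × sin 11.6° = 1.342 × 0.2011 = 0.2698.
θ_i = arcsin(0.2698) = 15.66°.

15.7°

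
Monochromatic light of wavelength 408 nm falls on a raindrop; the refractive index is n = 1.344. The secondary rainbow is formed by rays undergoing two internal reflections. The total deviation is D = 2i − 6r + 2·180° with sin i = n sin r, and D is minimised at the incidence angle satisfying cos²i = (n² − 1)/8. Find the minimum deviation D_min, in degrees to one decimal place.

cos²i = (1.80634 − 1)/8 = 0.10079; i = arccos(0.31748) = 71.490°.
sin r = sin 71.490°/1.344 = 0.70555; r = 44.874°.
D_min = 2·71.490° − 6·44.874° + 360° = 233.733°.

233.7°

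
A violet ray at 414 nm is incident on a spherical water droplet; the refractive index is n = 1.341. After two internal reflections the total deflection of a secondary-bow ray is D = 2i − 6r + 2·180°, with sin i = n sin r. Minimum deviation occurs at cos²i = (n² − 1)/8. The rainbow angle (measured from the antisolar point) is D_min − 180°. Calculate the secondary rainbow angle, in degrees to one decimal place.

cos²i = (1.79828 − 1)/8 = 0.09979; i = arccos(0.31589) = 71.586°.
sin r = sin 71.586°/1.341 = 0.70753; r = 45.034°.
D_min = 2·71.586° − 6·45.034° + 360° = 232.966°.
Rainbow angle = D_min − 180° = 52.966°.

53.0°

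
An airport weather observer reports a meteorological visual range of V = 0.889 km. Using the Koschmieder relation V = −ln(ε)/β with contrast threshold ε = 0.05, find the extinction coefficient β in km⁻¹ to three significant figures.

3.37 km⁻¹

β = −ln(0.05) / V = 2.996 / 0.889 = 3.3698 km⁻¹.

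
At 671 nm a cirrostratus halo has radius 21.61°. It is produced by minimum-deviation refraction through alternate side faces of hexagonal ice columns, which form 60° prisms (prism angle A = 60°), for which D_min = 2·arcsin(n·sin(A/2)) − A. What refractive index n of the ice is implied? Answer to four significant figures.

1.307

Rearranging: n = sin((D_min + A)/2) / sin(A/2).
(D_min + A)/2 = (21.61° + 60°)/2 = 40.805°.
n = sin 40.805° / sin 30° = 0.6535 / 0.5000 = 1.3070.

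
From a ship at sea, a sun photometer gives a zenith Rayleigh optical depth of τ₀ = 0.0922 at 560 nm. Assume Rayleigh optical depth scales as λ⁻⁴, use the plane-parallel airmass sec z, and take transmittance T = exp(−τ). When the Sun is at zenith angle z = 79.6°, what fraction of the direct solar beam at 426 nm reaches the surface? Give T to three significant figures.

sec 79.6° = 5.5396.
τ = 0.0922 × (560/426)⁴ × 5.5396 = 0.0922 × 2.9862 × 5.5396 = 1.5252.
T = exp(−1.5252) = 0.2176.

0.218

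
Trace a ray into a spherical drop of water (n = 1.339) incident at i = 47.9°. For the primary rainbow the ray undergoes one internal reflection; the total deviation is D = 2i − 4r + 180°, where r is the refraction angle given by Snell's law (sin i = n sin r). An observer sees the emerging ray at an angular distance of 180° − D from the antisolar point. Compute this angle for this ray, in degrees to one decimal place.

38.8°

sin r = sin 47.9° / 1.339 = 0.7420/1.339 = 0.5541; r = 33.65°.
D = 2·47.9° − 4·33.65° + 180° = 95.80° − 134.60° + 180° = 141.20°.
Angle from antisolar point = 180° − D = 38.80°.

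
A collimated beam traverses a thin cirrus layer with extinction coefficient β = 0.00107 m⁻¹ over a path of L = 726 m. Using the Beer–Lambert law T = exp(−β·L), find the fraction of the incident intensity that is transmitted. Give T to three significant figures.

0.460

τ = β·L = 0.00107 × 726 = 0.7768.
T = exp(−0.7768) = 0.4599.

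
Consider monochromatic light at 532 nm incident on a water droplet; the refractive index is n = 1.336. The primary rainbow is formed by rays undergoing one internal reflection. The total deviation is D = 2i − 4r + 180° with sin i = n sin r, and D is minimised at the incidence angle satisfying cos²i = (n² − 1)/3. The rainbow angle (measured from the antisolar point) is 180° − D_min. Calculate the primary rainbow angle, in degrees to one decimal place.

cos²i = (1.78490 − 1)/3 = 0.26163; i = arccos(0.51150) = 59.236°.
sin r = sin 59.236°/1.336 = 0.64318; r = 40.029°.
D_min = 2·59.236° − 4·40.029° + 180° = 138.356°.
Rainbow angle = 180° − D_min = 41.644°.

41.6°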